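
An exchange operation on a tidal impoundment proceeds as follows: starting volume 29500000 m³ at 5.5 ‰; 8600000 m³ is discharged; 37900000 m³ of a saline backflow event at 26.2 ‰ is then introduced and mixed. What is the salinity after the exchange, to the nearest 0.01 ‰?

Remaining after removal: 20,900,000 m³ at 5.5 ‰ (salt = 114,950,000)
After addition: salt = 114,950,000 + 37,900,000×26.2 = 1,107,930,000; volume = 58,800,000 m³
S = 1,107,930,000 / 58,800,000 = 18.8423 ‰

18.84 ‰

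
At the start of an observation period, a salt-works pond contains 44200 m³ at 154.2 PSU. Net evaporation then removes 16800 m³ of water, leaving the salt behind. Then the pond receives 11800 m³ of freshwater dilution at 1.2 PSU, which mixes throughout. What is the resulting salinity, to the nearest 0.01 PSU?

After evaporation: salt = 44,200×154.2 = 6,815,640; volume = 44,200 − 16,800 = 27,400 m³
After mixing: salt = 6,815,640 + 11,800×1.2 = 6,829,800; volume = 27,400 + 11,800 = 39,200 m³
S = 6,829,800 / 39,200 = 174.2296 PSU

174.23 PSU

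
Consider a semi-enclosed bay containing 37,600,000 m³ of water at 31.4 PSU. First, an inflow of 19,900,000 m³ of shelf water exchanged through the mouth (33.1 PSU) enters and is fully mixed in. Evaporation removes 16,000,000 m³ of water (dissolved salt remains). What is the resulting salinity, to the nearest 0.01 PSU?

44.32 PSU

After mixing: salt = 37,600,000×31.4 + 19,900,000×33.1 = 1,839,330,000; volume = 57,500,000 m³
After evaporation: salt unchanged = 1,839,330,000; volume = 57,500,000 − 16,000,000 = 41,500,000 m³
S = 1,839,330,000 / 41,500,000 = 44.3212 PSU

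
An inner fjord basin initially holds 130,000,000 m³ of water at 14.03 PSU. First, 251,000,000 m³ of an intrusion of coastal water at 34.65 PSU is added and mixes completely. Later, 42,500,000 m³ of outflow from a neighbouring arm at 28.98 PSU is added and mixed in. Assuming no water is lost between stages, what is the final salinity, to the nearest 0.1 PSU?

27.8 PSU

Weighted by volume,
Initial salt = 130,000,000×14.03 = 1,823,900,000
After stage 1: salt = 1,823,900,000 + 251,000,000×34.65 = 10,521,050,000; volume = 381,000,000 m³; S = 27.614 PSU
After stage 2: salt = 10,521,050,000 + 42,500,000×28.98 = 11,752,700,000; volume = 423,500,000 m³
S = 11,752,700,000 / 423,500,000 = 27.7514 PSU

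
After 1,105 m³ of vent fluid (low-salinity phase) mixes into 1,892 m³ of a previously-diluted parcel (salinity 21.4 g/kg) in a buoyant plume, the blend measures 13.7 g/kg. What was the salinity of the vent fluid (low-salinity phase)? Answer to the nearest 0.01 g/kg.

0.52 g/kg

Salt balance: 1,892×21.4 + 1,105×S = 2,997×13.7
40,488.8 + 1,105·S = 41,058.9
S = (41,058.9 − 40,488.8) / 1,105 = 0.5159 g/kg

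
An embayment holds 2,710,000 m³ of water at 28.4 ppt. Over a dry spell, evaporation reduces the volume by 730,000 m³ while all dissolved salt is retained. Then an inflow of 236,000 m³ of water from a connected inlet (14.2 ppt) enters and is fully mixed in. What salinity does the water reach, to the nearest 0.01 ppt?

After evaporation: salt = 2,710,000×28.4 = 76,964,000; volume = 2,710,000 − 730,000 = 1,980,000 m³
After mixing: salt = 76,964,000 + 236,000×14.2 = 80,315,200; volume = 1,980,000 + 236,000 = 2,216,000 m³
S = 80,315,200 / 2,216,000 = 36.2433 ppt

36.24 ppt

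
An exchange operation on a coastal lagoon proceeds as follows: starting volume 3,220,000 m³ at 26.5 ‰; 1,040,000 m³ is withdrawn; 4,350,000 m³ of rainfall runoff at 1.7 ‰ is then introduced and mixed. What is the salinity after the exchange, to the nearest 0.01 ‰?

9.98 ‰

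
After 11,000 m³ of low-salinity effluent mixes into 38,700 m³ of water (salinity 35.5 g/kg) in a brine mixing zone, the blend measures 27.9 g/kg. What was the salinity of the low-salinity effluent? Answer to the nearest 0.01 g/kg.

1.16 g/kg

Salt balance: 38,700×35.5 + 11,000×S = 49,700×27.9
1,373,850 + 11,000·S = 1,386,630
S = (1,386,630 − 1,373,850) / 11,000 = 1.1618 g/kg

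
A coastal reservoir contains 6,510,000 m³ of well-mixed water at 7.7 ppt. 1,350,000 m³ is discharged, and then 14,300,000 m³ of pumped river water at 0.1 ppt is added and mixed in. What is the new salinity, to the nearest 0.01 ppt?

2.12 ppt

Remaining after removal: 5,160,000 m³ at 7.7 ppt (salt = 39,732,000)
After addition: salt = 39,732,000 + 14,300,000×0.1 = 41,162,000; volume = 19,460,000 m³
S = 41,162,000 / 19,460,000 = 2.1152 ppt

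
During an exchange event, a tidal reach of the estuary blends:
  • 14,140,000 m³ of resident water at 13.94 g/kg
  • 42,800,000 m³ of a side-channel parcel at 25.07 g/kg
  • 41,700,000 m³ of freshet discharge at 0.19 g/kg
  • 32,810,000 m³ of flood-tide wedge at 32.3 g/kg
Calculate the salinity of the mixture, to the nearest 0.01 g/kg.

Mass of salt is conserved:
salt = 14,140,000×13.94 + 42,800,000×25.07 + 41,700,000×0.19 + 32,810,000×32.3 = 197,111,600 + 1,072,996,000 + 7,923,000 + 1,059,763,000 = 2,337,793,600
volume = 14,140,000 + 42,800,000 + 41,700,000 + 32,810,000 = 131,450,000 m³
S = 2,337,793,600 / 131,450,000 = 17.7847 g/kg

17.78 g/kg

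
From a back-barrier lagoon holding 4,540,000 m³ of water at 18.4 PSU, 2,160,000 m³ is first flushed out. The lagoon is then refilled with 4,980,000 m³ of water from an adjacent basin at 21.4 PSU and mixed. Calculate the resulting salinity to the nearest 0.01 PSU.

Remaining after removal: 2,380,000 m³ at 18.4 PSU (salt = 43,792,000)
After addition: salt = 43,792,000 + 4,980,000×21.4 = 150,364,000; volume = 7,360,000 m³
S = 150,364,000 / 7,360,000 = 20.4299 PSU

20.43 PSU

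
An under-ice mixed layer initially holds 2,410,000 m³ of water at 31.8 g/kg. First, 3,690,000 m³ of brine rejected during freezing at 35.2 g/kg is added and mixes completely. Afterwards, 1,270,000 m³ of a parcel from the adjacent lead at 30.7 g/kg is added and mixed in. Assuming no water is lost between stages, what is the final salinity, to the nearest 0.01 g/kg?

33.31 g/kg

By conservation of dissolved salt,
Initial salt = 2,410,000×31.8 = 76,638,000
After stage 1: salt = 76,638,000 + 3,690,000×35.2 = 206,526,000; volume = 6,100,000 m³; S = 33.857 g/kg
After stage 2: salt = 206,526,000 + 1,270,000×30.7 = 245,515,000; volume = 7,370,000 m³
S = 245,515,000 / 7,370,000 = 33.3128 g/kg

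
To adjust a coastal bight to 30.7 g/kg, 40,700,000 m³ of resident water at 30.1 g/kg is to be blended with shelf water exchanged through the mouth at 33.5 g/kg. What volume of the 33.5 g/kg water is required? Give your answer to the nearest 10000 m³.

8720000 m³

Salt balance: 40,700,000×30.1 + V×33.5 = (40,700,000+V)×30.7
1,225,070,000 + 33.5V = 1,249,490,000 + 30.7V
24,420,000 = 2.8V
V = 8,721,428.57 m³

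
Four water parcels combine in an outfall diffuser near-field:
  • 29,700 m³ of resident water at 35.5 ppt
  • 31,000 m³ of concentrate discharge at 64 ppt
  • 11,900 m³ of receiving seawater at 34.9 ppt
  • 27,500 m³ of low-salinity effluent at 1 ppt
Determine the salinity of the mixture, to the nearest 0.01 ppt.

By conservation of dissolved salt,
salt = 29,700×35.5 + 31,000×64 + 11,900×34.9 + 27,500×1 = 1,054,350 + 1,984,000 + 415,310 + 27,500 = 3,481,160
volume = 29,700 + 31,000 + 11,900 + 27,500 = 100,100 m³
S = 3,481,160 / 100,100 = 34.7768 ppt

34.78 ppt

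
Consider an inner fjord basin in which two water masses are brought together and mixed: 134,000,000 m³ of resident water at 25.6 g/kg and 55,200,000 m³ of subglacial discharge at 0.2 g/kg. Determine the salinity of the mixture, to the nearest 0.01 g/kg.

18.19 g/kg

Total salt / total volume:
salt = 134,000,000×25.6 + 55,200,000×0.2 = 3,430,400,000 + 11,040,000 = 3,441,440,000
volume = 134,000,000 + 55,200,000 = 189,200,000 m³
S = 3,441,440,000 / 189,200,000 = 18.1894 g/kg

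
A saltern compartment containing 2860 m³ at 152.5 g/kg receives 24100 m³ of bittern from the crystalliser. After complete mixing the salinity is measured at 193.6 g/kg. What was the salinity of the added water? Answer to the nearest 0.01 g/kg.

198.48 g/kg

Salt balance: 2,860×152.5 + 24,100×S = 26,960×193.6
436,150 + 24,100·S = 5,219,456
S = (5,219,456 − 436,150) / 24,100 = 198.4774 g/kg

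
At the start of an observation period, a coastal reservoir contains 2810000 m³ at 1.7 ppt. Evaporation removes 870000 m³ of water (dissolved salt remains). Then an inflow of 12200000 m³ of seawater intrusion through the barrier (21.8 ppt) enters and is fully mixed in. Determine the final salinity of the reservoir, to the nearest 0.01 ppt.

19.15 ppt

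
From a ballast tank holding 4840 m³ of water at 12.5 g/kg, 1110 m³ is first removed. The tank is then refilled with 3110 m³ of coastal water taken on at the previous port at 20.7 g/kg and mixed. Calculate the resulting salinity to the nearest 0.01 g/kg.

16.23 g/kg

Remaining after removal: 3,730 m³ at 12.5 g/kg (salt = 46,625)
After addition: salt = 46,625 + 3,110×20.7 = 111,002; volume = 6,840 m³
S = 111,002 / 6,840 = 16.2284 g/kg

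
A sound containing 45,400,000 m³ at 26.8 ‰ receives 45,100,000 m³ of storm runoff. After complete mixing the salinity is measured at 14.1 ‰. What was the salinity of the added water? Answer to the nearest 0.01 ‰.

Salt balance: 45,400,000×26.8 + 45,100,000×S = 90,500,000×14.1
1,216,720,000 + 45,100,000·S = 1,276,050,000
S = (1,276,050,000 − 1,216,720,000) / 45,100,000 = 1.3155 ‰

1.32 ‰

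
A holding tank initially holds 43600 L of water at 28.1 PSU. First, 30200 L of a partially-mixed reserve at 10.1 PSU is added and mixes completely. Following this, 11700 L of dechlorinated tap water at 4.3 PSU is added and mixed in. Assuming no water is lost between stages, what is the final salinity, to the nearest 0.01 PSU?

18.49 PSU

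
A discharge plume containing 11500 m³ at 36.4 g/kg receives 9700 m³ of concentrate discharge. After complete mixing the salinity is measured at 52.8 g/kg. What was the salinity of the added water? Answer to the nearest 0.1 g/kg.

72.2 g/kg

Salt balance: 11,500×36.4 + 9,700×S = 21,200×52.8
418,600 + 9,700·S = 1,119,360
S = (1,119,360 − 418,600) / 9,700 = 72.2433 g/kg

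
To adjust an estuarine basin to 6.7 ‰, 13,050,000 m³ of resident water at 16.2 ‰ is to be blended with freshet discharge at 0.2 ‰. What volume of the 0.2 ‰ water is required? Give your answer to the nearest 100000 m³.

Salt balance: 13,050,000×16.2 + V×0.2 = (13,050,000+V)×6.7
211,410,000 + 0.2V = 87,435,000 + 6.7V
123,975,000 = 6.5V
V = 19,073,076.92 m³

19100000 m³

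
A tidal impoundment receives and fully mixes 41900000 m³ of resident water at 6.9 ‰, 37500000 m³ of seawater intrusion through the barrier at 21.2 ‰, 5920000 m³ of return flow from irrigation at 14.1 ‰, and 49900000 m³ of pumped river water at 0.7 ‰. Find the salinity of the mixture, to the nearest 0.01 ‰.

Weighted by volume,
salt = 41,900,000×6.9 + 37,500,000×21.2 + 5,920,000×14.1 + 49,900,000×0.7 = 289,110,000 + 795,000,000 + 83,472,000 + 34,930,000 = 1,202,512,000
volume = 41,900,000 + 37,500,000 + 5,920,000 + 49,900,000 = 135,220,000 m³
S = 1,202,512,000 / 135,220,000 = 8.893 ‰

8.89 ‰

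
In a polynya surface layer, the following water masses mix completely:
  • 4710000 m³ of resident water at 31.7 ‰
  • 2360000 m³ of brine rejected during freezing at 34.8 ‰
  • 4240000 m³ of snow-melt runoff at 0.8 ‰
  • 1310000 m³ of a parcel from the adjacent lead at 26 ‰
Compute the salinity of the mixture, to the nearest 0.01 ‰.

21.31 ‰

Mass of salt is conserved:
salt = 4,710,000×31.7 + 2,360,000×34.8 + 4,240,000×0.8 + 1,310,000×26 = 149,307,000 + 82,128,000 + 3,392,000 + 34,060,000 = 268,887,000
volume = 4,710,000 + 2,360,000 + 4,240,000 + 1,310,000 = 12,620,000 m³
S = 268,887,000 / 12,620,000 = 21.3064 ‰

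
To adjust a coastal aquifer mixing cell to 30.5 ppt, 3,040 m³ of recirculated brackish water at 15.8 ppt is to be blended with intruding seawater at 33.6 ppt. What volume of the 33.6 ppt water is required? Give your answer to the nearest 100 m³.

14400 m³

Salt balance: 3,040×15.8 + V×33.6 = (3,040+V)×30.5
48,032 + 33.6V = 92,720 + 30.5V
44,688 = 3.1V
V = 14,415.48 m³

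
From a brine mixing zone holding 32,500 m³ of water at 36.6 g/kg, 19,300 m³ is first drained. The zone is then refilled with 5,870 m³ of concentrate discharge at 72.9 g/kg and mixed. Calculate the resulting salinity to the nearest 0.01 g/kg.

47.77 g/kg

Remaining after removal: 13,200 m³ at 36.6 g/kg (salt = 483,120)
After addition: salt = 483,120 + 5,870×72.9 = 911,043; volume = 19,070 m³
S = 911,043 / 19,070 = 47.7736 g/kg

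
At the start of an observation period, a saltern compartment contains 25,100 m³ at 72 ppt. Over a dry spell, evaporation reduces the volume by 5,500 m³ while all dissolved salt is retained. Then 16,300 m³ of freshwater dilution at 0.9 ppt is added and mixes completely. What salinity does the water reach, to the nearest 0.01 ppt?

After evaporation: salt = 25,100×72 = 1,807,200; volume = 25,100 − 5,500 = 19,600 m³
After mixing: salt = 1,807,200 + 16,300×0.9 = 1,821,870; volume = 19,600 + 16,300 = 35,900 m³
S = 1,821,870 / 35,900 = 50.7485 ppt

50.75 ppt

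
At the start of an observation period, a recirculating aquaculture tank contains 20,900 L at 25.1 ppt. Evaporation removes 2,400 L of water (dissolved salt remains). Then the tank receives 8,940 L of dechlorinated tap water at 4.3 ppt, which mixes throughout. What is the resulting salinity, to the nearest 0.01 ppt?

After evaporation: salt = 20,900×25.1 = 524,590; volume = 20,900 − 2,400 = 18,500 L
After mixing: salt = 524,590 + 8,940×4.3 = 563,032; volume = 18,500 + 8,940 = 27,440 L
S = 563,032 / 27,440 = 20.5187 ppt

20.52 ppt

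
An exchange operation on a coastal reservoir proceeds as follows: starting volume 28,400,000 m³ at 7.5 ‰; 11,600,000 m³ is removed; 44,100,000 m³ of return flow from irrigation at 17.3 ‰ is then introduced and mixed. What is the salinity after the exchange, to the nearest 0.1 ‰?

Remaining after removal: 16,800,000 m³ at 7.5 ‰ (salt = 126,000,000)
After addition: salt = 126,000,000 + 44,100,000×17.3 = 888,930,000; volume = 60,900,000 m³
S = 888,930,000 / 60,900,000 = 14.5966 ‰

14.6 ‰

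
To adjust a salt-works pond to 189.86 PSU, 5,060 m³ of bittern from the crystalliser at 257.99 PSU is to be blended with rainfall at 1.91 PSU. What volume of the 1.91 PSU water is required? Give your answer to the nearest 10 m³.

1830 m³

Salt balance: 5,060×257.99 + V×1.91 = (5,060+V)×189.86
1,305,429.4 + 1.91V = 960,691.6 + 189.86V
344,737.8 = 187.95V
V = 1,834.2 m³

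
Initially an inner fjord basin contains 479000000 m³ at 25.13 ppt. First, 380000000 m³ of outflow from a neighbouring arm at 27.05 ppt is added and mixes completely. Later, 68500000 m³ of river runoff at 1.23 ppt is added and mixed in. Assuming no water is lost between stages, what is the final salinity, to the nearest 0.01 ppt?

24.15 ppt

Mass of salt is conserved:
Initial salt = 479,000,000×25.13 = 12,037,270,000
After stage 1: salt = 12,037,270,000 + 380,000,000×27.05 = 22,316,270,000; volume = 859,000,000 m³; S = 25.979 ppt
After stage 2: salt = 22,316,270,000 + 68,500,000×1.23 = 22,400,525,000; volume = 927,500,000 m³
S = 22,400,525,000 / 927,500,000 = 24.1515 ppt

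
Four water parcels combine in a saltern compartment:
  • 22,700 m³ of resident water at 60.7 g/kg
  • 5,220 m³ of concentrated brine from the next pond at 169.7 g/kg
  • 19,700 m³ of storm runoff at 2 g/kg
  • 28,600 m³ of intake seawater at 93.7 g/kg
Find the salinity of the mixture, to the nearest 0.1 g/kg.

Weighted by volume,
salt = 22,700×60.7 + 5,220×169.7 + 19,700×2 + 28,600×93.7 = 1,377,890 + 885,834 + 39,400 + 2,679,820 = 4,982,944
volume = 22,700 + 5,220 + 19,700 + 28,600 = 76,220 m³
S = 4,982,944 / 76,220 = 65.376 g/kg

65.4 g/kg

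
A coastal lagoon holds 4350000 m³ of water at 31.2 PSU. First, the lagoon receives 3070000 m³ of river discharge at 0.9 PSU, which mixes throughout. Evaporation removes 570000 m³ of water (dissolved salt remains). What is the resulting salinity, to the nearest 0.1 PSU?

20.2 PSU

After mixing: salt = 4,350,000×31.2 + 3,070,000×0.9 = 138,483,000; volume = 7,420,000 m³
After evaporation: salt unchanged = 138,483,000; volume = 7,420,000 − 570,000 = 6,850,000 m³
S = 138,483,000 / 6,850,000 = 20.2165 PSU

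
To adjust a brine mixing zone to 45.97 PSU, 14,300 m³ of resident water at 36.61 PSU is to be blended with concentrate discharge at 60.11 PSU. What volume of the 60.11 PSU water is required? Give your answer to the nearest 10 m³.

Salt balance: 14,300×36.61 + V×60.11 = (14,300+V)×45.97
523,523 + 60.11V = 657,371 + 45.97V
133,848 = 14.14V
V = 9,465.91 m³

9470 m³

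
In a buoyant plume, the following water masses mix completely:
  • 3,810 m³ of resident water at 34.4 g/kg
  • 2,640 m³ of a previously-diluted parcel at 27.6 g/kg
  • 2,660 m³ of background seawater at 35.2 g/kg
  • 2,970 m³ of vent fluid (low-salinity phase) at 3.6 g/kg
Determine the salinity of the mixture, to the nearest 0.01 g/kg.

Mass of salt is conserved:
salt = 3,810×34.4 + 2,640×27.6 + 2,660×35.2 + 2,970×3.6 = 131,064 + 72,864 + 93,632 + 10,692 = 308,252
volume = 3,810 + 2,640 + 2,660 + 2,970 = 12,080 m³
S = 308,252 / 12,080 = 25.5175 g/kg

25.52 g/kg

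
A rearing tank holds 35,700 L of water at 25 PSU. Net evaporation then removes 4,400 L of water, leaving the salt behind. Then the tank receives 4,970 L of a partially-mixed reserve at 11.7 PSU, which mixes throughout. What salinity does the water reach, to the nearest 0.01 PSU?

After evaporation: salt = 35,700×25 = 892,500; volume = 35,700 − 4,400 = 31,300 L
After mixing: salt = 892,500 + 4,970×11.7 = 950,649; volume = 31,300 + 4,970 = 36,270 L
S = 950,649 / 36,270 = 26.2103 PSU

26.21 PSU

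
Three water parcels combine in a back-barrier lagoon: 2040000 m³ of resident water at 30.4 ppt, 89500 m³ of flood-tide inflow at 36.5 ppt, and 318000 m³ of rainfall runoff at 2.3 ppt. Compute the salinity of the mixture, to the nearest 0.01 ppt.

26.97 ppt

Salt balance:
salt = 2,040,000×30.4 + 89,500×36.5 + 318,000×2.3 = 62,016,000 + 3,266,750 + 731,400 = 66,014,150
volume = 2,040,000 + 89,500 + 318,000 = 2,447,500 m³
S = 66,014,150 / 2,447,500 = 26.9721 ppt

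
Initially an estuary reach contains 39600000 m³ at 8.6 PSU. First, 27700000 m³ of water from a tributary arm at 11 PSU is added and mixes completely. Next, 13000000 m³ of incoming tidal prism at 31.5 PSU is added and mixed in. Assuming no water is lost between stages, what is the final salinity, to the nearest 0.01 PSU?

Mass of salt is conserved:
Initial salt = 39,600,000×8.6 = 340,560,000
After stage 1: salt = 340,560,000 + 27,700,000×11 = 645,260,000; volume = 67,300,000 m³; S = 9.588 PSU
After stage 2: salt = 645,260,000 + 13,000,000×31.5 = 1,054,760,000; volume = 80,300,000 m³
S = 1,054,760,000 / 80,300,000 = 13.1352 PSU

13.14 PSU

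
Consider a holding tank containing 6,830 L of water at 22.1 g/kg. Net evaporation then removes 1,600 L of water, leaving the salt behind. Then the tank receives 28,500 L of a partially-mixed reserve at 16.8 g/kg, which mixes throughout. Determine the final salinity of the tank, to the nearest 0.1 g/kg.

18.7 g/kg

After evaporation: salt = 6,830×22.1 = 150,943; volume = 6,830 − 1,600 = 5,230 L
After mixing: salt = 150,943 + 28,500×16.8 = 629,743; volume = 5,230 + 28,500 = 33,730 L
S = 629,743 / 33,730 = 18.6701 g/kg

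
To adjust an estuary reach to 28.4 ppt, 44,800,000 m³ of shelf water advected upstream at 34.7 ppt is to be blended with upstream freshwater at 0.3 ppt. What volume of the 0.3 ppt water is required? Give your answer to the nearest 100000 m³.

10000000 m³

Salt balance: 44,800,000×34.7 + V×0.3 = (44,800,000+V)×28.4
1,554,560,000 + 0.3V = 1,272,320,000 + 28.4V
282,240,000 = 28.1V
V = 10,044,128.11 m³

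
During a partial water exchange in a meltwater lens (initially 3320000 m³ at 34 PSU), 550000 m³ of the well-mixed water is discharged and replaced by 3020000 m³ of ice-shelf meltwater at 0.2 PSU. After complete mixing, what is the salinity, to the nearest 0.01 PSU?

16.37 PSU

Remaining after removal: 2,770,000 m³ at 34 PSU (salt = 94,180,000)
After addition: salt = 94,180,000 + 3,020,000×0.2 = 94,784,000; volume = 5,790,000 m³
S = 94,784,000 / 5,790,000 = 16.3703 PSU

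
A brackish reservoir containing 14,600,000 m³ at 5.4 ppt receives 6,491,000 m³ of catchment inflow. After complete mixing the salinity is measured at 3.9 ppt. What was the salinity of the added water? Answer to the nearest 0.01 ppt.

Salt balance: 14,600,000×5.4 + 6,491,000×S = 21,091,000×3.9
78,840,000 + 6,491,000·S = 82,254,900
S = (82,254,900 − 78,840,000) / 6,491,000 = 0.5261 ppt

0.53 ppt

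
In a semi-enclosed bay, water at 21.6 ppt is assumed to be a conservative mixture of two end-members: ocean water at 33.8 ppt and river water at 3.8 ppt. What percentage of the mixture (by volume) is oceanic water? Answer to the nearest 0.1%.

Let g be the oceanic fraction. Salt balance per unit volume:
g×33.8 + (1−g)×3.8 = 21.6
g = (21.6 − 3.8) / (33.8 − 3.8) = 17.8/30 = 0.5933

59.3%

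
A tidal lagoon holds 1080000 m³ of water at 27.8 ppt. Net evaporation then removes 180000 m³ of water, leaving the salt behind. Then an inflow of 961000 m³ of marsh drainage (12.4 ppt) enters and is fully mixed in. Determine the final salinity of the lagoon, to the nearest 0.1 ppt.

After evaporation: salt = 1,080,000×27.8 = 30,024,000; volume = 1,080,000 − 180,000 = 900,000 m³
After mixing: salt = 30,024,000 + 961,000×12.4 = 41,940,400; volume = 900,000 + 961,000 = 1,861,000 m³
S = 41,940,400 / 1,861,000 = 22.5365 ppt

22.5 ppt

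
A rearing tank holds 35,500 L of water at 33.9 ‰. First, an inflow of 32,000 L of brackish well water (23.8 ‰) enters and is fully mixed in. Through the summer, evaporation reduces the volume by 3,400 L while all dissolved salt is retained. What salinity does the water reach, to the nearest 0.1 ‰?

After mixing: salt = 35,500×33.9 + 32,000×23.8 = 1,965,050; volume = 67,500 L
After evaporation: salt unchanged = 1,965,050; volume = 67,500 − 3,400 = 64,100 L
S = 1,965,050 / 64,100 = 30.656 ‰

30.7 ‰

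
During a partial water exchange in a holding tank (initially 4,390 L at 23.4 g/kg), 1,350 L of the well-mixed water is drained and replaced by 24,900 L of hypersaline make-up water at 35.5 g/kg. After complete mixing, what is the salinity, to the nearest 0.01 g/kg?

34.18 g/kg

Remaining after removal: 3,040 L at 23.4 g/kg (salt = 71,136)
After addition: salt = 71,136 + 24,900×35.5 = 955,086; volume = 27,940 L
S = 955,086 / 27,940 = 34.1835 g/kg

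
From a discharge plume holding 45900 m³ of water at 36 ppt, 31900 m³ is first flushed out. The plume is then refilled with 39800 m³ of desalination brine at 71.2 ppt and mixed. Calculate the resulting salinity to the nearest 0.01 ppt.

62.04 ppt

Remaining after removal: 14,000 m³ at 36 ppt (salt = 504,000)
After addition: salt = 504,000 + 39,800×71.2 = 3,337,760; volume = 53,800 m³
S = 3,337,760 / 53,800 = 62.0401 ppt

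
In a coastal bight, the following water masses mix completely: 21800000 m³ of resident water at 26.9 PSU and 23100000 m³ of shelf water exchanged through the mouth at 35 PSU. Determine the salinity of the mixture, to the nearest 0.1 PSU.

Conserving salt mass:
salt = 21,800,000×26.9 + 23,100,000×35 = 586,420,000 + 808,500,000 = 1,394,920,000
volume = 21,800,000 + 23,100,000 = 44,900,000 m³
S = 1,394,920,000 / 44,900,000 = 31.067 PSU

31.1 PSU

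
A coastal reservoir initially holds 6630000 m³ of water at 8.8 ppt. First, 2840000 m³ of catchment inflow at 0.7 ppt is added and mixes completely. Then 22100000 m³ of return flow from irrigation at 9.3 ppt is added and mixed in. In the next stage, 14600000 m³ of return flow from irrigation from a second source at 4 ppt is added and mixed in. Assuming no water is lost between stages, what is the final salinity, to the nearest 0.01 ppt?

7.02 ppt

Mass of salt is conserved:
Initial salt = 6,630,000×8.8 = 58,344,000
After stage 1: salt = 58,344,000 + 2,840,000×0.7 = 60,332,000; volume = 9,470,000 m³; S = 6.371 ppt
After stage 2: salt = 60,332,000 + 22,100,000×9.3 = 265,862,000; volume = 31,570,000 m³; S = 8.421 ppt
After stage 3: salt = 265,862,000 + 14,600,000×4 = 324,262,000; volume = 46,170,000 m³
S = 324,262,000 / 46,170,000 = 7.0232 ppt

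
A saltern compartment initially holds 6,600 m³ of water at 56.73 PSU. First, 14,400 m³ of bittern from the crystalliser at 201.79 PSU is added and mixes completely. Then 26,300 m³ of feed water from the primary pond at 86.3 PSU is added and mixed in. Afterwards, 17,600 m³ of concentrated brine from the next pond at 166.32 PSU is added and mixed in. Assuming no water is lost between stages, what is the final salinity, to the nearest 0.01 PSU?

130.62 PSU

Weighted by volume,
Initial salt = 6,600×56.73 = 374,418
After stage 1: salt = 374,418 + 14,400×201.79 = 3,280,194; volume = 21,000 m³; S = 156.2 PSU
After stage 2: salt = 3,280,194 + 26,300×86.3 = 5,549,884; volume = 47,300 m³; S = 117.334 PSU
After stage 3: salt = 5,549,884 + 17,600×166.32 = 8,477,116; volume = 64,900 m³
S = 8,477,116 / 64,900 = 130.6181 PSU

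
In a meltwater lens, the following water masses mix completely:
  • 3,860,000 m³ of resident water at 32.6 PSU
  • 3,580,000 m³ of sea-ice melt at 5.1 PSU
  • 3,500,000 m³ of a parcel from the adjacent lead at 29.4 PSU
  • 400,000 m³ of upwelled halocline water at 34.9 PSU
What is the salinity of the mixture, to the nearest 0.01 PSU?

23.01 PSU

Salt balance:
salt = 3,860,000×32.6 + 3,580,000×5.1 + 3,500,000×29.4 + 400,000×34.9 = 125,836,000 + 18,258,000 + 102,900,000 + 13,960,000 = 260,954,000
volume = 3,860,000 + 3,580,000 + 3,500,000 + 400,000 = 11,340,000 m³
S = 260,954,000 / 11,340,000 = 23.0118 PSU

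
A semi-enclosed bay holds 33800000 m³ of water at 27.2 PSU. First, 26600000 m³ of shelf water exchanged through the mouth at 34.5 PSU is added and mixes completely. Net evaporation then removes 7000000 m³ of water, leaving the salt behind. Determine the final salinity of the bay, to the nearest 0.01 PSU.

34.40 PSU

After mixing: salt = 33,800,000×27.2 + 26,600,000×34.5 = 1,837,060,000; volume = 60,400,000 m³
After evaporation: salt unchanged = 1,837,060,000; volume = 60,400,000 − 7,000,000 = 53,400,000 m³
S = 1,837,060,000 / 53,400,000 = 34.4019 PSU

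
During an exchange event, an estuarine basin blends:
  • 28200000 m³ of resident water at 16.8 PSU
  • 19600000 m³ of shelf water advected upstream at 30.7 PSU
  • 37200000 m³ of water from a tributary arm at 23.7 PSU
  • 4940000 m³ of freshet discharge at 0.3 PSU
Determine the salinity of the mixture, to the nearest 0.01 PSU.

21.78 PSU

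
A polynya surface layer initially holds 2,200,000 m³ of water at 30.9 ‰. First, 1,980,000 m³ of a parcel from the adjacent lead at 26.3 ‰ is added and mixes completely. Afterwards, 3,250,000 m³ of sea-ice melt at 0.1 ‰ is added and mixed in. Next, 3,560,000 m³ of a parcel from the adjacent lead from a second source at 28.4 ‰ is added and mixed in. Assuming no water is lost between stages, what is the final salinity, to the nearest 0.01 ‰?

Weighted by volume,
Initial salt = 2,200,000×30.9 = 67,980,000
After stage 1: salt = 67,980,000 + 1,980,000×26.3 = 120,054,000; volume = 4,180,000 m³; S = 28.721 ‰
After stage 2: salt = 120,054,000 + 3,250,000×0.1 = 120,379,000; volume = 7,430,000 m³; S = 16.202 ‰
After stage 3: salt = 120,379,000 + 3,560,000×28.4 = 221,483,000; volume = 10,990,000 m³
S = 221,483,000 / 10,990,000 = 20.1531 ‰

20.15 ‰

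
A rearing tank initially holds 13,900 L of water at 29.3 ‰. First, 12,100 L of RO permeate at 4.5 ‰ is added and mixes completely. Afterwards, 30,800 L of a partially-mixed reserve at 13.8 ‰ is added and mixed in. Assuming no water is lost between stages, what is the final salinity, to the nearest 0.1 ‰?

Mass of salt is conserved:
Initial salt = 13,900×29.3 = 407,270
After stage 1: salt = 407,270 + 12,100×4.5 = 461,720; volume = 26,000 L; S = 17.758 ‰
After stage 2: salt = 461,720 + 30,800×13.8 = 886,760; volume = 56,800 L
S = 886,760 / 56,800 = 15.612 ‰

15.6 ‰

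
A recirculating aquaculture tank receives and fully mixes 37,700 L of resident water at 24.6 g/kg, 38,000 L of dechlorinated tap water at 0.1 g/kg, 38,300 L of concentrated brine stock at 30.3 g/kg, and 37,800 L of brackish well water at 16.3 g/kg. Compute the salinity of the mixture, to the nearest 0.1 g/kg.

17.8 g/kg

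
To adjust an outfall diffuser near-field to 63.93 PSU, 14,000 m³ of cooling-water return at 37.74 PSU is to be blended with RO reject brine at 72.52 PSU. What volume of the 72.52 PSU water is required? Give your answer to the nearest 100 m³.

42700 m³

Salt balance: 14,000×37.74 + V×72.52 = (14,000+V)×63.93
528,360 + 72.52V = 895,020 + 63.93V
366,660 = 8.59V
V = 42,684.52 m³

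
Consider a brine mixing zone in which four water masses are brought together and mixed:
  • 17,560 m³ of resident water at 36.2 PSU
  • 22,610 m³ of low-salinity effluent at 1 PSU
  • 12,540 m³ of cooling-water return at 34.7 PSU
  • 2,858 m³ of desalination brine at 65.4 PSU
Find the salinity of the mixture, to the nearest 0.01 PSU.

23.04 PSU

By conservation of dissolved salt,
salt = 17,560×36.2 + 22,610×1 + 12,540×34.7 + 2,858×65.4 = 635,672 + 22,610 + 435,138 + 186,913.2 = 1,280,333.2
volume = 17,560 + 22,610 + 12,540 + 2,858 = 55,568 m³
S = 1,280,333.2 / 55,568 = 23.0408 PSU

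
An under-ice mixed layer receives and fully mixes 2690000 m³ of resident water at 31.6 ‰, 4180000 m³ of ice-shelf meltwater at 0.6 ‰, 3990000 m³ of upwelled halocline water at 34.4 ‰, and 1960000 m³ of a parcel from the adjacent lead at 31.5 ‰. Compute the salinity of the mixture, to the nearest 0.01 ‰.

22.35 ‰

Salt balance:
salt = 2,690,000×31.6 + 4,180,000×0.6 + 3,990,000×34.4 + 1,960,000×31.5 = 85,004,000 + 2,508,000 + 137,256,000 + 61,740,000 = 286,508,000
volume = 2,690,000 + 4,180,000 + 3,990,000 + 1,960,000 = 12,820,000 m³
S = 286,508,000 / 12,820,000 = 22.3485 ‰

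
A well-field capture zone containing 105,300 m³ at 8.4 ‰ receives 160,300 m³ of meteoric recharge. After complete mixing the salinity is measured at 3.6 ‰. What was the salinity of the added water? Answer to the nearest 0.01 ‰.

0.45 ‰

Salt balance: 105,300×8.4 + 160,300×S = 265,600×3.6
884,520 + 160,300·S = 956,160
S = (956,160 − 884,520) / 160,300 = 0.4469 ‰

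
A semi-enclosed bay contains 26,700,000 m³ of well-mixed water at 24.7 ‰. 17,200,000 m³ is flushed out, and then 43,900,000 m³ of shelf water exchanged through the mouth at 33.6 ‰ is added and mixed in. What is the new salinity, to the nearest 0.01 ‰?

Remaining after removal: 9,500,000 m³ at 24.7 ‰ (salt = 234,650,000)
After addition: salt = 234,650,000 + 43,900,000×33.6 = 1,709,690,000; volume = 53,400,000 m³
S = 1,709,690,000 / 53,400,000 = 32.0167 ‰

32.02 ‰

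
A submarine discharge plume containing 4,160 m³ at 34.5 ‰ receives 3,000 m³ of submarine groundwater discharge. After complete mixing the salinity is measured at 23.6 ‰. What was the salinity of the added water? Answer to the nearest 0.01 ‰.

Salt balance: 4,160×34.5 + 3,000×S = 7,160×23.6
143,520 + 3,000·S = 168,976
S = (168,976 − 143,520) / 3,000 = 8.4853 ‰

8.49 ‰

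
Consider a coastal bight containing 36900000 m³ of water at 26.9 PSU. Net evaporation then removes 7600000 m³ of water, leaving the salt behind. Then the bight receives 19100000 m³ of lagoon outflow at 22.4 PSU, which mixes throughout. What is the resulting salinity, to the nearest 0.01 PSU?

After evaporation: salt = 36,900,000×26.9 = 992,610,000; volume = 36,900,000 − 7,600,000 = 29,300,000 m³
After mixing: salt = 992,610,000 + 19,100,000×22.4 = 1,420,450,000; volume = 29,300,000 + 19,100,000 = 48,400,000 m³
S = 1,420,450,000 / 48,400,000 = 29.3481 PSU

29.35 PSU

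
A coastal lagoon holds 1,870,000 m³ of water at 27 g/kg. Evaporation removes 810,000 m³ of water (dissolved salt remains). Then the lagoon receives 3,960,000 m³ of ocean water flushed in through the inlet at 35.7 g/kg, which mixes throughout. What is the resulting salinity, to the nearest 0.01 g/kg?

After evaporation: salt = 1,870,000×27 = 50,490,000; volume = 1,870,000 − 810,000 = 1,060,000 m³
After mixing: salt = 50,490,000 + 3,960,000×35.7 = 191,862,000; volume = 1,060,000 + 3,960,000 = 5,020,000 m³
S = 191,862,000 / 5,020,000 = 38.2195 g/kg

38.22 g/kg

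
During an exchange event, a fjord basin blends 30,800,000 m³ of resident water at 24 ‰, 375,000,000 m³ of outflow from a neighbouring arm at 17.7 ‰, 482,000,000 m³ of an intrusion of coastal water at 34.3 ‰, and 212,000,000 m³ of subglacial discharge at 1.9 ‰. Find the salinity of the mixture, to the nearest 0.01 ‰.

22.11 ‰

Mass of salt is conserved:
salt = 30,800,000×24 + 375,000,000×17.7 + 482,000,000×34.3 + 212,000,000×1.9 = 739,200,000 + 6,637,500,000 + 16,532,600,000 + 402,800,000 = 24,312,100,000
volume = 30,800,000 + 375,000,000 + 482,000,000 + 212,000,000 = 1,099,800,000 m³
S = 24,312,100,000 / 1,099,800,000 = 22.1059 ‰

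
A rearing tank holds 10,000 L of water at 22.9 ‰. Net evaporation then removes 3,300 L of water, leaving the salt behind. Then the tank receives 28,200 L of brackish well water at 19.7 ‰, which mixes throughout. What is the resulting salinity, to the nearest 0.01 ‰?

22.48 ‰

After evaporation: salt = 10,000×22.9 = 229,000; volume = 10,000 − 3,300 = 6,700 L
After mixing: salt = 229,000 + 28,200×19.7 = 784,540; volume = 6,700 + 28,200 = 34,900 L
S = 784,540 / 34,900 = 22.4797 ‰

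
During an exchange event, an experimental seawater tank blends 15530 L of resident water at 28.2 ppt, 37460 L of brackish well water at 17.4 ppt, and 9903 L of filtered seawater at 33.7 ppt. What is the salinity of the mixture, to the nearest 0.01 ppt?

22.63 ppt

Conserving salt mass:
salt = 15,530×28.2 + 37,460×17.4 + 9,903×33.7 = 437,946 + 651,804 + 333,731.1 = 1,423,481.1
volume = 15,530 + 37,460 + 9,903 = 62,893 L
S = 1,423,481.1 / 62,893 = 22.6334 ppt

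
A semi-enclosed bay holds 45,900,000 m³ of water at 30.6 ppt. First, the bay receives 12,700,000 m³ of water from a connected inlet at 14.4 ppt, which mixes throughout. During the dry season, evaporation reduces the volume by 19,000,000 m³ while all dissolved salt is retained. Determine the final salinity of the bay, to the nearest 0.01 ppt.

40.09 ppt

After mixing: salt = 45,900,000×30.6 + 12,700,000×14.4 = 1,587,420,000; volume = 58,600,000 m³
After evaporation: salt unchanged = 1,587,420,000; volume = 58,600,000 − 19,000,000 = 39,600,000 m³
S = 1,587,420,000 / 39,600,000 = 40.0864 ppt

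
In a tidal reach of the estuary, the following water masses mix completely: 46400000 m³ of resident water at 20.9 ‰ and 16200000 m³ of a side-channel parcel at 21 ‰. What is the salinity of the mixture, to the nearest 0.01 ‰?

Salt balance:
salt = 46,400,000×20.9 + 16,200,000×21 = 969,760,000 + 340,200,000 = 1,309,960,000
volume = 46,400,000 + 16,200,000 = 62,600,000 m³
S = 1,309,960,000 / 62,600,000 = 20.9259 ‰

20.93 ‰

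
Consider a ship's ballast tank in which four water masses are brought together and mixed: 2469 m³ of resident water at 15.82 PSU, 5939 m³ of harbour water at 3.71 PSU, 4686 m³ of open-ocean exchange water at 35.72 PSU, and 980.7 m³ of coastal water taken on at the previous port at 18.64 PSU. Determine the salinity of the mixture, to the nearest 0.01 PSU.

By conservation of dissolved salt,
salt = 2,469×15.82 + 5,939×3.71 + 4,686×35.72 + 980.7×18.64 = 39,059.58 + 22,033.69 + 167,383.92 + 18,280.248 = 246,757.438
volume = 2,469 + 5,939 + 4,686 + 980.7 = 14,074.7 m³
S = 246,757.438 / 14,074.7 = 17.532 PSU

17.53 PSU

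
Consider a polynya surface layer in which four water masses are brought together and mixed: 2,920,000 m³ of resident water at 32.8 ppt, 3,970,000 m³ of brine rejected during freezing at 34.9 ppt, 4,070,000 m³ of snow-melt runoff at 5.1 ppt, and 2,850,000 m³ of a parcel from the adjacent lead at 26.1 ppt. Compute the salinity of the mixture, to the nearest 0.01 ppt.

23.86 ppt

Conserving salt mass:
salt = 2,920,000×32.8 + 3,970,000×34.9 + 4,070,000×5.1 + 2,850,000×26.1 = 95,776,000 + 138,553,000 + 20,757,000 + 74,385,000 = 329,471,000
volume = 2,920,000 + 3,970,000 + 4,070,000 + 2,850,000 = 13,810,000 m³
S = 329,471,000 / 13,810,000 = 23.8574 ppt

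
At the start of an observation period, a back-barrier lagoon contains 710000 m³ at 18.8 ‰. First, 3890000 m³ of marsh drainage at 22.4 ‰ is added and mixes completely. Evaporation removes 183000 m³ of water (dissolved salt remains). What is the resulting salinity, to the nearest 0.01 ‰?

22.75 ‰

After mixing: salt = 710,000×18.8 + 3,890,000×22.4 = 100,484,000; volume = 4,600,000 m³
After evaporation: salt unchanged = 100,484,000; volume = 4,600,000 − 183,000 = 4,417,000 m³
S = 100,484,000 / 4,417,000 = 22.7494 ‰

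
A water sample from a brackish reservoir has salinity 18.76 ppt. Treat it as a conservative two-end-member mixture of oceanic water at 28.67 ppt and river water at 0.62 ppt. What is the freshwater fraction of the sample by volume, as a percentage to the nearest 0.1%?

Let f be the freshwater fraction. Salt balance per unit volume:
f×0.62 + (1−f)×28.67 = 18.76
f = (28.67 − 18.76) / (28.67 − 0.62) = 9.91/28.05 = 0.3533

35.3%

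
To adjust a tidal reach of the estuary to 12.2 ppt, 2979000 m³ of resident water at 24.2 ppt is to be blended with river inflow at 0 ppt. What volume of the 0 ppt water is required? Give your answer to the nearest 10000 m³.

Salt balance: 2,979,000×24.2 + V×0 = (2,979,000+V)×12.2
72,091,800 + 0V = 36,343,800 + 12.2V
35,748,000 = 12.2V
V = 2,930,163.93 m³

2930000 m³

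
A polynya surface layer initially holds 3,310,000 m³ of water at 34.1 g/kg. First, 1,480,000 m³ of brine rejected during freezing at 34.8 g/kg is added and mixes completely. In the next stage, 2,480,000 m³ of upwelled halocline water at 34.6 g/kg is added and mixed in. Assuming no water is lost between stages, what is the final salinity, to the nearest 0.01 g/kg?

Total salt / total volume:
Initial salt = 3,310,000×34.1 = 112,871,000
After stage 1: salt = 112,871,000 + 1,480,000×34.8 = 164,375,000; volume = 4,790,000 m³; S = 34.316 g/kg
After stage 2: salt = 164,375,000 + 2,480,000×34.6 = 250,183,000; volume = 7,270,000 m³
S = 250,183,000 / 7,270,000 = 34.4131 g/kg

34.41 g/kg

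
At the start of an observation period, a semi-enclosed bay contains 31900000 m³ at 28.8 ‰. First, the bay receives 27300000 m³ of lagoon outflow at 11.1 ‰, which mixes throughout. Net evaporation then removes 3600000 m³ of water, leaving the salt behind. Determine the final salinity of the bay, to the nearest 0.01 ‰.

After mixing: salt = 31,900,000×28.8 + 27,300,000×11.1 = 1,221,750,000; volume = 59,200,000 m³
After evaporation: salt unchanged = 1,221,750,000; volume = 59,200,000 − 3,600,000 = 55,600,000 m³
S = 1,221,750,000 / 55,600,000 = 21.9739 ‰

21.97 ‰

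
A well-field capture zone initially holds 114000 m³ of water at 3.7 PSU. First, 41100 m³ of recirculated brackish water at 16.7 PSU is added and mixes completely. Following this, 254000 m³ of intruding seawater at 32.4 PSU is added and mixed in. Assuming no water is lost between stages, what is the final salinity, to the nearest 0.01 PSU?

22.83 PSU

Total salt / total volume:
Initial salt = 114,000×3.7 = 421,800
After stage 1: salt = 421,800 + 41,100×16.7 = 1,108,170; volume = 155,100 m³; S = 7.145 PSU
After stage 2: salt = 1,108,170 + 254,000×32.4 = 9,337,770; volume = 409,100 m³
S = 9,337,770 / 409,100 = 22.8252 PSU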